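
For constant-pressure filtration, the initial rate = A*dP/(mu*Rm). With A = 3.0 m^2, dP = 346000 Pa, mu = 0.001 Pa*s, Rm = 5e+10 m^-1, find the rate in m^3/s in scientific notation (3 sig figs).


rate = A * dP / (mu * Rm)
rate = 3.0 * 346000 / (0.001 * 5e+10)
rate = 1038000.0 / 5.000e+07
rate = 2.08e-02 m^3/s


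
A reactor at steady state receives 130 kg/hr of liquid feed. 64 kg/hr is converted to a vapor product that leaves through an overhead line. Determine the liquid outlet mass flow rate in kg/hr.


Steady-state mass balance on the main outlet: F_out = F_in - F_removed
F_out = 130 - 64
F_out = 66 kg/hr


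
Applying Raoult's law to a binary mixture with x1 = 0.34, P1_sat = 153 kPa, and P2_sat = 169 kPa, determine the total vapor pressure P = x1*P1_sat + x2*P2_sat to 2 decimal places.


P = x1*P1_sat + x2*P2_sat
x2 = 1 - x1 = 1 - 0.34 = 0.66
P = 0.34*153 + 0.66*169
P = 52.02 + 111.54
P = 163.56 kPa


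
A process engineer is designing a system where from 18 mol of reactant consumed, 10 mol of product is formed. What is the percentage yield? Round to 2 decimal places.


Yield = (moles product / moles consumed) * 100%
Yield = (10 / 18) * 100
Yield = 0.5556 * 100
Yield = 55.56%


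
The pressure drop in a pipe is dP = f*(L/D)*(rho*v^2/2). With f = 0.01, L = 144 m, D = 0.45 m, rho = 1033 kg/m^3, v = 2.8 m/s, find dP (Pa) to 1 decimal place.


dP = f * (L/D) * (rho*v^2/2)
dP = 0.01 * (144/0.45) * (1033*2.8^2/2)
L/D = 320.0
rho*v^2/2 = 1033*7.84/2 = 4049.36
dP = 0.01 * 320.0 * 4049.36
dP = 12958.0 Pa


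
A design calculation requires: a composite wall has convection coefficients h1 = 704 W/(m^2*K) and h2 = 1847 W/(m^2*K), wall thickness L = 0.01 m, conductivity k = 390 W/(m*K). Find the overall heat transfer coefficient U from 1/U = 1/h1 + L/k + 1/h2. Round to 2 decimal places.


1/U = 1/h1 + L/k + 1/h2
1/U = 1/704 + 0.01/390 + 1/1847
1/U = 0.0014204545 + 2.5641e-05 + 0.0005414185
1/U = 0.001987514
U = 503.14 W/(m^2*K)


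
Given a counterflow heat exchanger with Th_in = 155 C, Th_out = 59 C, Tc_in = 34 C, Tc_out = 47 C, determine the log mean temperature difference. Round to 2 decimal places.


dT1 = Th_in - Tc_out = 155 - 47 = 108
dT2 = Th_out - Tc_in = 59 - 34 = 25
LMTD = (dT1 - dT2) / ln(dT1/dT2)
LMTD = (108 - 25) / ln(108/25)
LMTD = 56.72 K


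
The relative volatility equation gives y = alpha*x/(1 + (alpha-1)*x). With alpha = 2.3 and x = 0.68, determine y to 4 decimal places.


y = alpha*x / (1 + (alpha-1)*x)
y = 2.3*0.68 / (1 + (2.3-1)*0.68)
y = 1.564 / (1 + 0.884)
y = 1.564 / 1.884
y = 0.8301


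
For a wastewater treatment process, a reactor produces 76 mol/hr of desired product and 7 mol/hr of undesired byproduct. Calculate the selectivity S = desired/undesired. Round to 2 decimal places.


S = desired product rate / undesired product rate
S = 76 / 7
S = 10.86


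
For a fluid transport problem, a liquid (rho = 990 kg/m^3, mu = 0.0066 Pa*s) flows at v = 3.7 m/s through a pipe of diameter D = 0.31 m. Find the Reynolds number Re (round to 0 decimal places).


Re = rho * v * D / mu
Re = 990 * 3.7 * 0.31 / 0.0066
Re = 1135.53 / 0.0066
Re = 172050


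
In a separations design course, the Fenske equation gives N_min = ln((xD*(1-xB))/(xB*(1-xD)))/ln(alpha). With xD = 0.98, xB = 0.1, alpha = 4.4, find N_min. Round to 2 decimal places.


N_min = ln((xD*(1-xB))/(xB*(1-xD))) / ln(alpha)
Numerator inside ln: 0.882 / 0.002 = 441.0
ln(441.0) = 6.089045
ln(alpha) = ln(4.4) = 1.481605
N_min = 6.089045 / 1.481605 = 4.11


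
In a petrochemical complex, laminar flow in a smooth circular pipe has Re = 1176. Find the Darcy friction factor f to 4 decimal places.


f = 64 / Re
f = 64 / 1176
f = 0.0544


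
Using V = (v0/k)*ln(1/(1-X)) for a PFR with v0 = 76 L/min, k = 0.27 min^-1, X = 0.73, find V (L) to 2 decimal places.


V = (v0/k) * ln(1/(1-X))
V = (76/0.27) * ln(1/(1-0.73))
V = 281.481481 * ln(3.703704)
V = 281.481481 * 1.309333
V = 368.55 L


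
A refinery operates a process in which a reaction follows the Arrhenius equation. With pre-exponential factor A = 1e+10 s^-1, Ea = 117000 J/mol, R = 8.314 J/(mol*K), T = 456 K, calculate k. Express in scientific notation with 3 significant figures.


k = A * exp(-Ea/(R*T))
k = 1e+10 * exp(-117000 / (8.314 * 456))
k = 1e+10 * exp(-30.861071)
k = 3.96e-04


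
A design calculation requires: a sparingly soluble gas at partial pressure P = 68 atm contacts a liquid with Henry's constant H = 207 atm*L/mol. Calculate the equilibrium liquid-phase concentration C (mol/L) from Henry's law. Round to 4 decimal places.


C = P / H
C = 68 / 207
C = 0.3285 mol/L


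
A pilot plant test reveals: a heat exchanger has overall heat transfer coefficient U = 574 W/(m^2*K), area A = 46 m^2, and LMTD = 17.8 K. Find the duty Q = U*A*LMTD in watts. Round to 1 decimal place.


Q = U * A * LMTD
Q = 574 * 46 * 17.8
Q = 469991.2 W


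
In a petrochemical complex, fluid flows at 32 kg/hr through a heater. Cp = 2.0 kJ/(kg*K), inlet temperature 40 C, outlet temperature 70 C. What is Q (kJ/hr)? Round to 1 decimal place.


Q = m_dot * Cp * (T2 - T1)
Q = 32 * 2.0 * (70 - 40)
Q = 32 * 2.0 * 30
Q = 1920.0 kJ/hr


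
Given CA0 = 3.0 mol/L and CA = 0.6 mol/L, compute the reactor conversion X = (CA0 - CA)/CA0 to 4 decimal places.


X = (CA0 - CA) / CA0
X = (3.0 - 0.6) / 3.0
X = 2.4 / 3.0
X = 0.8000


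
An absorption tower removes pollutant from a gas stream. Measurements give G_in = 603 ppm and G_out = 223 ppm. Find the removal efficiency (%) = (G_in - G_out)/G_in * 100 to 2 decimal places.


Efficiency = (G_in - G_out) / G_in * 100%
Efficiency = (603 - 223) / 603 * 100
Efficiency = 380 / 603 * 100
Efficiency = 63.02%


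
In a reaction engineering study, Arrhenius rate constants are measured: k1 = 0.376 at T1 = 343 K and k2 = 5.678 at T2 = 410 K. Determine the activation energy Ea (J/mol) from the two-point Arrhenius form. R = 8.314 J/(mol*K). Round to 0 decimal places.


Ea = R * ln(k2/k1) / (1/T1 - 1/T2)
ln(k2/k1) = ln(5.678/0.376) = 2.7147652
1/T1 - 1/T2 = 1/343 - 1/410 = 0.000476427505
Ea = 8.314 * 2.7147652 / 0.000476427505
Ea = 47375 J/mol


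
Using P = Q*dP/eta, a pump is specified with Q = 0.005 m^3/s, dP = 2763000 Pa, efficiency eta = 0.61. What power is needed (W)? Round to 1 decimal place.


P = Q * dP / eta
P = 0.005 * 2763000 / 0.61
P = 13815.0 / 0.61
P = 22647.5 W


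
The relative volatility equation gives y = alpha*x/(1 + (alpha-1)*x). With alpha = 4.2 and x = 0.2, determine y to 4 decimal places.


y = alpha*x / (1 + (alpha-1)*x)
y = 4.2*0.2 / (1 + (4.2-1)*0.2)
y = 0.84 / (1 + 0.64)
y = 0.84 / 1.64
y = 0.5122


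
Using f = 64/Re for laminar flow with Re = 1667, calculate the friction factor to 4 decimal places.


f = 64 / Re
f = 64 / 1667
f = 0.0384


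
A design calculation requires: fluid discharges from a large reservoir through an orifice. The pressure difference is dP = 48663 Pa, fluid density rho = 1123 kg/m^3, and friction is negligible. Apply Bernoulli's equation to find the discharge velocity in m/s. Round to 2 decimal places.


v = sqrt(2*dP/rho)
v = sqrt(2*48663/1123)
v = sqrt(86.666073)
v = 9.31 m/s


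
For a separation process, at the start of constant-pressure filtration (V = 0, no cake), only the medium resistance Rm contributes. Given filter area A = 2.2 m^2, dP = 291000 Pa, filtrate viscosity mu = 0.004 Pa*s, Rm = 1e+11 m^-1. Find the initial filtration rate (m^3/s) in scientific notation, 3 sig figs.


rate = A * dP / (mu * Rm)
rate = 2.2 * 291000 / (0.004 * 1e+11)
rate = 640200.0 / 4.000e+08
rate = 1.60e-03 m^3/s


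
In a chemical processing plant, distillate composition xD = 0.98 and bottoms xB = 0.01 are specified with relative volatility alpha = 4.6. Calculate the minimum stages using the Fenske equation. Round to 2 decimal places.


N_min = ln((xD*(1-xB))/(xB*(1-xD))) / ln(alpha)
Numerator inside ln: 0.9702 / 0.0002 = 4851.0
ln(4851.0) = 8.48694
ln(alpha) = ln(4.6) = 1.526056
N_min = 8.48694 / 1.526056 = 5.56


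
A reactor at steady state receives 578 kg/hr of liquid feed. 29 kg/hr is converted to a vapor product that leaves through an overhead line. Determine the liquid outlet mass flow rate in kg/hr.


Steady-state mass balance on the main outlet: F_out = F_in - F_removed
F_out = 578 - 29
F_out = 549 kg/hr


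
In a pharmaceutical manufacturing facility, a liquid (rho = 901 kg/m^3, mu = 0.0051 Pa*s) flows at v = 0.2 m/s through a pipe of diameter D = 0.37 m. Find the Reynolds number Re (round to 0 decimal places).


Re = rho * v * D / mu
Re = 901 * 0.2 * 0.37 / 0.0051
Re = 66.674 / 0.0051
Re = 13073


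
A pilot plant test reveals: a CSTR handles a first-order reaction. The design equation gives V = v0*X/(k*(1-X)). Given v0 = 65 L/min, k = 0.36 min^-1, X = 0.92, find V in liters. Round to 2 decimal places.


V = v0 * X / (k * (1 - X))
V = 65 * 0.92 / (0.36 * (1 - 0.92))
V = 59.8 / (0.36 * 0.08)
V = 59.8 / 0.0288
V = 2076.39 L


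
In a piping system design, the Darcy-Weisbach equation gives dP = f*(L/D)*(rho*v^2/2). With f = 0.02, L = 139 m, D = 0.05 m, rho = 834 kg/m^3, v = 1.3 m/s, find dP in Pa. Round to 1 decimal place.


dP = f * (L/D) * (rho*v^2/2)
dP = 0.02 * (139/0.05) * (834*1.3^2/2)
L/D = 2780.0
rho*v^2/2 = 834*1.69/2 = 704.73
dP = 0.02 * 2780.0 * 704.73
dP = 39183.0 Pa


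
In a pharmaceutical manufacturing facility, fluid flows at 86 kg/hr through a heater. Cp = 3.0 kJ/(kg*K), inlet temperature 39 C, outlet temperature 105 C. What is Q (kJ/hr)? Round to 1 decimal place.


Q = m_dot * Cp * (T2 - T1)
Q = 86 * 3.0 * (105 - 39)
Q = 86 * 3.0 * 66
Q = 17028.0 kJ/hr


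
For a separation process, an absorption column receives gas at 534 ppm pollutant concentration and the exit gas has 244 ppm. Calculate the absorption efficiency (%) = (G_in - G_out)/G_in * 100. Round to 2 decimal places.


Efficiency = (G_in - G_out) / G_in * 100%
Efficiency = (534 - 244) / 534 * 100
Efficiency = 290 / 534 * 100
Efficiency = 54.31%


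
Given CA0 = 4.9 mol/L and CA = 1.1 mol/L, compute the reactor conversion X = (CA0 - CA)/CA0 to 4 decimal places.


X = (CA0 - CA) / CA0
X = (4.9 - 1.1) / 4.9
X = 3.8 / 4.9
X = 0.7755


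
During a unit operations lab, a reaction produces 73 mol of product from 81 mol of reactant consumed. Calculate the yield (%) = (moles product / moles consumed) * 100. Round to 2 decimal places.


Yield = (moles product / moles consumed) * 100%
Yield = (73 / 81) * 100
Yield = 0.9012 * 100
Yield = 90.12%


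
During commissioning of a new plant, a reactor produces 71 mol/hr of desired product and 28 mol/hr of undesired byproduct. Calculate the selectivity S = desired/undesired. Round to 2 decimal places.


S = desired product rate / undesired product rate
S = 71 / 28
S = 2.54


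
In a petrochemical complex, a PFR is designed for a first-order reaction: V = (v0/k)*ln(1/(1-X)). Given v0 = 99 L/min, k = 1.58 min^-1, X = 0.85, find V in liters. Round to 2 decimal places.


V = (v0/k) * ln(1/(1-X))
V = (99/1.58) * ln(1/(1-0.85))
V = 62.658228 * ln(6.666667)
V = 62.658228 * 1.89712
V = 118.87 L


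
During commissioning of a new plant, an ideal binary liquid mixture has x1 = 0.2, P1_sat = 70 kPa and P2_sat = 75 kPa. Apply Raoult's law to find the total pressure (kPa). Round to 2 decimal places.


P = x1*P1_sat + x2*P2_sat
x2 = 1 - x1 = 1 - 0.2 = 0.8
P = 0.2*70 + 0.8*75
P = 14.0 + 60.0
P = 74.00 kPa


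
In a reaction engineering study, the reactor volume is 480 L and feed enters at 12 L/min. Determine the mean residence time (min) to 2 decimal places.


tau = V / v0
tau = 480 / 12
tau = 40.00 min


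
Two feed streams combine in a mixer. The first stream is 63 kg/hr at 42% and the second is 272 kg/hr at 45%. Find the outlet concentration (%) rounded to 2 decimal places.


Mass balance on solute: F1*x1 + F2*x2 = F3*x3
F3 = F1 + F2 = 63 + 272 = 335 kg/hr
x3 = (F1*x1 + F2*x2)/F3
x3 = (63*0.42 + 272*0.45) / 335
x3 = 44.44%


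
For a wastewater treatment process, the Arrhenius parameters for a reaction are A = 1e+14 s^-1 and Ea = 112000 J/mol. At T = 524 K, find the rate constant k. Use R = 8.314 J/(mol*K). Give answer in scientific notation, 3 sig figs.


k = A * exp(-Ea/(R*T))
k = 1e+14 * exp(-112000 / (8.314 * 524))
k = 1e+14 * exp(-25.708499)
k = 6.84e+02


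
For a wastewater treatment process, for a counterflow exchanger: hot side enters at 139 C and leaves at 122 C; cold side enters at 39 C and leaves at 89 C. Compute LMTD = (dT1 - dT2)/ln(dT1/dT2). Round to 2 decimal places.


dT1 = Th_in - Tc_out = 139 - 89 = 50
dT2 = Th_out - Tc_in = 122 - 39 = 83
LMTD = (dT1 - dT2) / ln(dT1/dT2)
LMTD = (50 - 83) / ln(50/83)
LMTD = 65.11 K


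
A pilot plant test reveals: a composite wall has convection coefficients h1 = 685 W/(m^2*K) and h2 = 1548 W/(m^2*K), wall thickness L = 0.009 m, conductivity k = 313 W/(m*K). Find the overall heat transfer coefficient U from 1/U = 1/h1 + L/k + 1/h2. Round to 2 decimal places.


1/U = 1/h1 + L/k + 1/h2
1/U = 1/685 + 0.009/313 + 1/1548
1/U = 0.001459854 + 2.8754e-05 + 0.0006459948
1/U = 0.0021346028
U = 468.47 W/(m^2*K)


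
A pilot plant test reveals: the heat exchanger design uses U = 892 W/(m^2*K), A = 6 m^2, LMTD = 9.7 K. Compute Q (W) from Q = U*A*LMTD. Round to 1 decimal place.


Q = U * A * LMTD
Q = 892 * 6 * 9.7
Q = 51914.4 W


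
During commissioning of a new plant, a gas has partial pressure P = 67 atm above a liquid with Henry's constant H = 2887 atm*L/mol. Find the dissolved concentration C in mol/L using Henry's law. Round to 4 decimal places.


C = P / H
C = 67 / 2887
C = 0.0232 mol/L


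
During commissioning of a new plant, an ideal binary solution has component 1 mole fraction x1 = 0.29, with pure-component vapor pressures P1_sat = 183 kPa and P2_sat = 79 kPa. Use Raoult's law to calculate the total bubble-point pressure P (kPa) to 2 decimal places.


P = x1*P1_sat + x2*P2_sat
x2 = 1 - x1 = 1 - 0.29 = 0.71
P = 0.29*183 + 0.71*79
P = 53.07 + 56.09
P = 109.16 kPa


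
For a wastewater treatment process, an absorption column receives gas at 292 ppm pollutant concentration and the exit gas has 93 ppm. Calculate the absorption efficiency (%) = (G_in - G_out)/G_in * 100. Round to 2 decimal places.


Efficiency = (G_in - G_out) / G_in * 100%
Efficiency = (292 - 93) / 292 * 100
Efficiency = 199 / 292 * 100
Efficiency = 68.15%


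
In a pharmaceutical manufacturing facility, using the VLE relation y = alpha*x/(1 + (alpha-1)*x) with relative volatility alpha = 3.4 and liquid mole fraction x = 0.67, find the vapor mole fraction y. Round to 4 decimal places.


y = alpha*x / (1 + (alpha-1)*x)
y = 3.4*0.67 / (1 + (3.4-1)*0.67)
y = 2.278 / (1 + 1.608)
y = 2.278 / 2.608
y = 0.8735


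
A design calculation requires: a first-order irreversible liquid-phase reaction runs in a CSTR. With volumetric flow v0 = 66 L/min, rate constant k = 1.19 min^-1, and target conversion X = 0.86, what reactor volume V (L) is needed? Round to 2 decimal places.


V = v0 * X / (k * (1 - X))
V = 66 * 0.86 / (1.19 * (1 - 0.86))
V = 56.76 / (1.19 * 0.14)
V = 56.76 / 0.1666
V = 340.70 L


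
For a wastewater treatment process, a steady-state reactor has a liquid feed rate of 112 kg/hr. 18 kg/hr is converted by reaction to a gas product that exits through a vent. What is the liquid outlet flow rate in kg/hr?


Steady-state mass balance on the main outlet: F_out = F_in - F_removed
F_out = 112 - 18
F_out = 94 kg/hr


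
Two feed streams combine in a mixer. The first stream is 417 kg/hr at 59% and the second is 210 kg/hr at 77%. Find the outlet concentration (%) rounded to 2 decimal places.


Mass balance on solute: F1*x1 + F2*x2 = F3*x3
F3 = F1 + F2 = 417 + 210 = 627 kg/hr
x3 = (F1*x1 + F2*x2)/F3
x3 = (417*0.59 + 210*0.77) / 627
x3 = 65.03%


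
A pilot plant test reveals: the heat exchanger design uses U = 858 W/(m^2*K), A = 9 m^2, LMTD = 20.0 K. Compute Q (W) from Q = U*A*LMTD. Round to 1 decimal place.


Q = U * A * LMTD
Q = 858 * 9 * 20.0
Q = 154440.0 W


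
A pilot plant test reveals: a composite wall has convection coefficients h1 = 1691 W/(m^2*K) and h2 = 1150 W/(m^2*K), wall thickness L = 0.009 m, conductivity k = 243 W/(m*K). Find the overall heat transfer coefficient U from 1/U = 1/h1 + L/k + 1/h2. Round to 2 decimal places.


1/U = 1/h1 + L/k + 1/h2
1/U = 1/1691 + 0.009/243 + 1/1150
1/U = 0.0005913661 + 3.7037e-05 + 0.0008695652
1/U = 0.0014979683
U = 667.57 W/(m^2*K)


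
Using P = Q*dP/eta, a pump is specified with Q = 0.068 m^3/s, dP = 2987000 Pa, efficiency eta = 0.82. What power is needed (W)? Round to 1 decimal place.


P = Q * dP / eta
P = 0.068 * 2987000 / 0.82
P = 203116.0 / 0.82
P = 247702.4 W


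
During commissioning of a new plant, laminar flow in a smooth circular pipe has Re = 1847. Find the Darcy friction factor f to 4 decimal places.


f = 64 / Re
f = 64 / 1847
f = 0.0347


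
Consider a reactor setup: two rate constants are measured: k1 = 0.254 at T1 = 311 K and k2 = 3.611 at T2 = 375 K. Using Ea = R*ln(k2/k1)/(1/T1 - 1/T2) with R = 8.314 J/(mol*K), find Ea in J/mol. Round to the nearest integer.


Ea = R * ln(k2/k1) / (1/T1 - 1/T2)
ln(k2/k1) = ln(3.611/0.254) = 2.6544058
1/T1 - 1/T2 = 1/311 - 1/375 = 0.000548767417
Ea = 8.314 * 2.6544058 / 0.000548767417
Ea = 40215 J/mol


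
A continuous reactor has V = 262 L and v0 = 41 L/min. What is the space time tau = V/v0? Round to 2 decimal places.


tau = V / v0
tau = 262 / 41
tau = 6.39 min


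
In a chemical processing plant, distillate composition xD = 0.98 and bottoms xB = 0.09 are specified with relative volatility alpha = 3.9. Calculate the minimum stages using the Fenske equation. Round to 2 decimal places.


N_min = ln((xD*(1-xB))/(xB*(1-xD))) / ln(alpha)
Numerator inside ln: 0.8918 / 0.0018 = 495.444444
ln(495.444444) = 6.205455
ln(alpha) = ln(3.9) = 1.360977
N_min = 6.205455 / 1.360977 = 4.56


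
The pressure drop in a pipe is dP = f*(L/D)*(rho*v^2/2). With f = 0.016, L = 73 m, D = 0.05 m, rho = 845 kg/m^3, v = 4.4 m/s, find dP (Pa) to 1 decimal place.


dP = f * (L/D) * (rho*v^2/2)
dP = 0.016 * (73/0.05) * (845*4.4^2/2)
L/D = 1460.0
rho*v^2/2 = 845*19.36/2 = 8179.6
dP = 0.016 * 1460.0 * 8179.6
dP = 191075.5 Pa


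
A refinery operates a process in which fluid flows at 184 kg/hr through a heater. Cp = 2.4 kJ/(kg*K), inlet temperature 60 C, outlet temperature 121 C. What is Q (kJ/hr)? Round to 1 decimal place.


Q = m_dot * Cp * (T2 - T1)
Q = 184 * 2.4 * (121 - 60)
Q = 184 * 2.4 * 61
Q = 26937.6 kJ/hr


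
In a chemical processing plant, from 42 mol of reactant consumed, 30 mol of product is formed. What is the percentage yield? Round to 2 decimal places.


Yield = (moles product / moles consumed) * 100%
Yield = (30 / 42) * 100
Yield = 0.7143 * 100
Yield = 71.43%


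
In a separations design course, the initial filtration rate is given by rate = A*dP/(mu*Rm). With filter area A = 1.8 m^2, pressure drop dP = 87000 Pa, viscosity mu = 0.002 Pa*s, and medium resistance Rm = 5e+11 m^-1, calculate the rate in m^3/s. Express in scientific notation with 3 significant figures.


rate = A * dP / (mu * Rm)
rate = 1.8 * 87000 / (0.002 * 5e+11)
rate = 156600.0 / 1.000e+09
rate = 1.57e-04 m^3/s


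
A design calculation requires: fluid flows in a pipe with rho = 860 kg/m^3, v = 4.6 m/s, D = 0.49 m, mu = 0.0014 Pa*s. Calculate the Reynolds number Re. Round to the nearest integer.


Re = rho * v * D / mu
Re = 860 * 4.6 * 0.49 / 0.0014
Re = 1938.44 / 0.0014
Re = 1384600


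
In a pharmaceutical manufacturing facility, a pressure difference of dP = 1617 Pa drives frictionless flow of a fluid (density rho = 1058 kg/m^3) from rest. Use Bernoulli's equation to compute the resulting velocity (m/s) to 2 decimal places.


v = sqrt(2*dP/rho)
v = sqrt(2*1617/1058)
v = sqrt(3.056711)
v = 1.75 m/s


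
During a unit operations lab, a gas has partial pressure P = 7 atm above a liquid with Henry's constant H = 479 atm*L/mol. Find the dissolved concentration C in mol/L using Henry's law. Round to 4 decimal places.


C = P / H
C = 7 / 479
C = 0.0146 mol/L


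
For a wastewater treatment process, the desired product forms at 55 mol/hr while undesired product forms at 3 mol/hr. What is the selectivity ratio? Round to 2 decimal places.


S = desired product rate / undesired product rate
S = 55 / 3
S = 18.33


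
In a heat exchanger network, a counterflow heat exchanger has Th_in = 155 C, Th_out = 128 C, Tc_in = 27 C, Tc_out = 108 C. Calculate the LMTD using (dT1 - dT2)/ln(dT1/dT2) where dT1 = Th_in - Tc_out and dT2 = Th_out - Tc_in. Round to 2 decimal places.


dT1 = Th_in - Tc_out = 155 - 108 = 47
dT2 = Th_out - Tc_in = 128 - 27 = 101
LMTD = (dT1 - dT2) / ln(dT1/dT2)
LMTD = (47 - 101) / ln(47/101)
LMTD = 70.59 K


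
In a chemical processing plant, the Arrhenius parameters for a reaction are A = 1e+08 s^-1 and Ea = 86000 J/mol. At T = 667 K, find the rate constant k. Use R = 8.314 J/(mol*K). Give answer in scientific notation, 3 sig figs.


k = A * exp(-Ea/(R*T))
k = 1e+08 * exp(-86000 / (8.314 * 667))
k = 1e+08 * exp(-15.508243)
k = 1.84e+01


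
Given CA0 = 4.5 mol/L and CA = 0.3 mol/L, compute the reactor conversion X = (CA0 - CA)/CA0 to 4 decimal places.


X = (CA0 - CA) / CA0
X = (4.5 - 0.3) / 4.5
X = 4.2 / 4.5
X = 0.9333


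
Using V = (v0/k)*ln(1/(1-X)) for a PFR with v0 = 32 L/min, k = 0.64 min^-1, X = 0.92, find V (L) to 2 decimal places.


V = (v0/k) * ln(1/(1-X))
V = (32/0.64) * ln(1/(1-0.92))
V = 50.0 * ln(12.5)
V = 50.0 * 2.525729
V = 126.29 L


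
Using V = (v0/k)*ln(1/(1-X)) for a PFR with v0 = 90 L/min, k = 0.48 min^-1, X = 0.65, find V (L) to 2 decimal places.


V = (v0/k) * ln(1/(1-X))
V = (90/0.48) * ln(1/(1-0.65))
V = 187.5 * ln(2.857143)
V = 187.5 * 1.049822
V = 196.84 L


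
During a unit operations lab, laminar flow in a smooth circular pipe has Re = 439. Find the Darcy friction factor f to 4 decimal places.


f = 64 / Re
f = 64 / 439
f = 0.1458


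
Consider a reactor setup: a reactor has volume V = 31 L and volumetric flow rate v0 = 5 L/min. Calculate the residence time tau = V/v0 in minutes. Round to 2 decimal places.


tau = V / v0
tau = 31 / 5
tau = 6.20 min


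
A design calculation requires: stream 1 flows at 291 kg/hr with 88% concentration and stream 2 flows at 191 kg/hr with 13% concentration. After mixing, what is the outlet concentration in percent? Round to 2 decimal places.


Mass balance on solute: F1*x1 + F2*x2 = F3*x3
F3 = F1 + F2 = 291 + 191 = 482 kg/hr
x3 = (F1*x1 + F2*x2)/F3
x3 = (291*0.88 + 191*0.13) / 482
x3 = 58.28%


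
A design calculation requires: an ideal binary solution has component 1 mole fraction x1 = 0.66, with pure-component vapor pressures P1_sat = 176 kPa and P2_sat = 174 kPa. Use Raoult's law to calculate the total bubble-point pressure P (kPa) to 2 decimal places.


P = x1*P1_sat + x2*P2_sat
x2 = 1 - x1 = 1 - 0.66 = 0.34
P = 0.66*176 + 0.34*174
P = 116.16 + 59.16
P = 175.32 kPa


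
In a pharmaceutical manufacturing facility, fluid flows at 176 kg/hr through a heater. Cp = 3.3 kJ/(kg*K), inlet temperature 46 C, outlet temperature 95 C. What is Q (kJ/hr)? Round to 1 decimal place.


Q = m_dot * Cp * (T2 - T1)
Q = 176 * 3.3 * (95 - 46)
Q = 176 * 3.3 * 49
Q = 28459.2 kJ/hr


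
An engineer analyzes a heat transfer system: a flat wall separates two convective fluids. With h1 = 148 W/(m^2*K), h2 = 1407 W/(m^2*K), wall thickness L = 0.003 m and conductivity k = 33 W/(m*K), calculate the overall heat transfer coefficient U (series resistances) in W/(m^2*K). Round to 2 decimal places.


1/U = 1/h1 + L/k + 1/h2
1/U = 1/148 + 0.003/33 + 1/1407
1/U = 0.0067567568 + 9.09091e-05 + 0.0007107321
1/U = 0.007558398
U = 132.30 W/(m^2*K)


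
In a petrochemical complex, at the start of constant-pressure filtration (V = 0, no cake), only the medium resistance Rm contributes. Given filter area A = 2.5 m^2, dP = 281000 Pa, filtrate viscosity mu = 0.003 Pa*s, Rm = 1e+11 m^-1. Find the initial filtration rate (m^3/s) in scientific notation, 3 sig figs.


rate = A * dP / (mu * Rm)
rate = 2.5 * 281000 / (0.003 * 1e+11)
rate = 702500.0 / 3.000e+08
rate = 2.34e-03 m^3/s


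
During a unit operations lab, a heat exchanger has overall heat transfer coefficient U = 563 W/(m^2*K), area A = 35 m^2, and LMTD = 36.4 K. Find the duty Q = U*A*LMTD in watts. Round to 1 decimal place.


Q = U * A * LMTD
Q = 563 * 35 * 36.4
Q = 717262.0 W


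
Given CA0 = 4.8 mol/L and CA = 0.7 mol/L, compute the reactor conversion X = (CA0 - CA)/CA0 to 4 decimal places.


X = (CA0 - CA) / CA0
X = (4.8 - 0.7) / 4.8
X = 4.1 / 4.8
X = 0.8542


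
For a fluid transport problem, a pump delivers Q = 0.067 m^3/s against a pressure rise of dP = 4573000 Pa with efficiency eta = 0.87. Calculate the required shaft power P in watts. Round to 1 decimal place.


P = Q * dP / eta
P = 0.067 * 4573000 / 0.87
P = 306391.0 / 0.87
P = 352173.6 W


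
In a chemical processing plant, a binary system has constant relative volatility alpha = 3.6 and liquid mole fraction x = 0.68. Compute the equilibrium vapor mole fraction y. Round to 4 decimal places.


y = alpha*x / (1 + (alpha-1)*x)
y = 3.6*0.68 / (1 + (3.6-1)*0.68)
y = 2.448 / (1 + 1.768)
y = 2.448 / 2.768
y = 0.8844


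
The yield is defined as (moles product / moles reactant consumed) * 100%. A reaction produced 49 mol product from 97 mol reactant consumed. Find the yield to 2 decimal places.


Yield = (moles product / moles consumed) * 100%
Yield = (49 / 97) * 100
Yield = 0.5052 * 100
Yield = 50.52%


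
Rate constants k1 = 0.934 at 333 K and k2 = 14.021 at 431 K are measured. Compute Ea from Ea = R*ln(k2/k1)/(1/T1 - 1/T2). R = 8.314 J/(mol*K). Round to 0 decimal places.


Ea = R * ln(k2/k1) / (1/T1 - 1/T2)
ln(k2/k1) = ln(14.021/0.934) = 2.708835
1/T1 - 1/T2 = 1/333 - 1/431 = 0.000682817388
Ea = 8.314 * 2.708835 / 0.000682817388
Ea = 32983 J/mol


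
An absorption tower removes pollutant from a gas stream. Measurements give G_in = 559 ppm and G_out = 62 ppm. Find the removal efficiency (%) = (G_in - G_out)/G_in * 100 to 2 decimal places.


Efficiency = (G_in - G_out) / G_in * 100%
Efficiency = (559 - 62) / 559 * 100
Efficiency = 497 / 559 * 100
Efficiency = 88.91%


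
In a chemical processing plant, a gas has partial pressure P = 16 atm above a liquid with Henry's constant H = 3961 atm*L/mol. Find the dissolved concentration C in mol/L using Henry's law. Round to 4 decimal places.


C = P / H
C = 16 / 3961
C = 0.0040 mol/L


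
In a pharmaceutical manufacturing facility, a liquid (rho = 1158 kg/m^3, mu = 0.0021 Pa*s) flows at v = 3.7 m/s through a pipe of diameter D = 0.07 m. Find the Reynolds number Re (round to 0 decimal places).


Re = rho * v * D / mu
Re = 1158 * 3.7 * 0.07 / 0.0021
Re = 299.922 / 0.0021
Re = 142820


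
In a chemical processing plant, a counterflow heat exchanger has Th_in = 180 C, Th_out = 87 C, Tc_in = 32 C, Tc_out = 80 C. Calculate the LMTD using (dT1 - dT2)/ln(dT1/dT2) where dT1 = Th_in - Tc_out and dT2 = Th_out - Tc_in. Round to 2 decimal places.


dT1 = Th_in - Tc_out = 180 - 80 = 100
dT2 = Th_out - Tc_in = 87 - 32 = 55
LMTD = (dT1 - dT2) / ln(dT1/dT2)
LMTD = (100 - 55) / ln(100/55)
LMTD = 75.27 K


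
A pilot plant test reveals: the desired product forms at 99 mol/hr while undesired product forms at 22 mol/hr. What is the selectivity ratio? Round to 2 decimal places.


S = desired product rate / undesired product rate
S = 99 / 22
S = 4.50


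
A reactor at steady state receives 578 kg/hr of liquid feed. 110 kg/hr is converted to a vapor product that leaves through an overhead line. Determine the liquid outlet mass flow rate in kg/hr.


Steady-state mass balance on the main outlet: F_out = F_in - F_removed
F_out = 578 - 110
F_out = 468 kg/hr


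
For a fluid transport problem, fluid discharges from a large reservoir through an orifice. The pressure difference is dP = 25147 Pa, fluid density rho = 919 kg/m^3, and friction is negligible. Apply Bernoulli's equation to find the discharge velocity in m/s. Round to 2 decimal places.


v = sqrt(2*dP/rho)
v = sqrt(2*25147/919)
v = sqrt(54.726877)
v = 7.40 m/s


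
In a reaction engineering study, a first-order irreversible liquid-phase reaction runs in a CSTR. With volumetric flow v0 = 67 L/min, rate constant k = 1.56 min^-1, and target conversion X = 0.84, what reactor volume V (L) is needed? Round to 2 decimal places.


V = v0 * X / (k * (1 - X))
V = 67 * 0.84 / (1.56 * (1 - 0.84))
V = 56.28 / (1.56 * 0.16)
V = 56.28 / 0.2496
V = 225.48 L


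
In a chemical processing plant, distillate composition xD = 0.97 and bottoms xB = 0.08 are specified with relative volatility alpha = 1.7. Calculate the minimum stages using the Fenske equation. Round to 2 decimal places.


N_min = ln((xD*(1-xB))/(xB*(1-xD))) / ln(alpha)
Numerator inside ln: 0.8924 / 0.0024 = 371.833333
ln(371.833333) = 5.918446
ln(alpha) = ln(1.7) = 0.530628
N_min = 5.918446 / 0.530628 = 11.15


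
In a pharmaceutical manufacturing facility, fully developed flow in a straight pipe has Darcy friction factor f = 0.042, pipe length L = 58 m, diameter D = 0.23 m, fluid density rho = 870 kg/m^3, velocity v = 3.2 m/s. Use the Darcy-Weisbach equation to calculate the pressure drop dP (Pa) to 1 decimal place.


dP = f * (L/D) * (rho*v^2/2)
dP = 0.042 * (58/0.23) * (870*3.2^2/2)
L/D = 252.17391304
rho*v^2/2 = 870*10.24/2 = 4454.4
dP = 0.042 * 252.17391304 * 4454.4
dP = 47177.9 Pa


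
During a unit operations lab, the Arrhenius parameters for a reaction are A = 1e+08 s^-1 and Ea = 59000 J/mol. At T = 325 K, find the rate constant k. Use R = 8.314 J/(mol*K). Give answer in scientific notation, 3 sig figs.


k = A * exp(-Ea/(R*T))
k = 1e+08 * exp(-59000 / (8.314 * 325))
k = 1e+08 * exp(-21.835273)
k = 3.29e-02


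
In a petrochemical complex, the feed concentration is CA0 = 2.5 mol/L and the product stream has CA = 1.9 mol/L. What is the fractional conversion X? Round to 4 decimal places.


X = (CA0 - CA) / CA0
X = (2.5 - 1.9) / 2.5
X = 0.6 / 2.5
X = 0.2400


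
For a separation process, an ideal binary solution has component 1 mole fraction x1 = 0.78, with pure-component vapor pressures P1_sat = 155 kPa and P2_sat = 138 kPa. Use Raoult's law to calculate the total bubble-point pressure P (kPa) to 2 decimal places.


P = x1*P1_sat + x2*P2_sat
x2 = 1 - x1 = 1 - 0.78 = 0.22
P = 0.78*155 + 0.22*138
P = 120.9 + 30.36
P = 151.26 kPa


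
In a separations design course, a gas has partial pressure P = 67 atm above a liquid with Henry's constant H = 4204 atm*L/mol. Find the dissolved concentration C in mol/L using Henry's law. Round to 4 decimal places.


C = P / H
C = 67 / 4204
C = 0.0159 mol/L


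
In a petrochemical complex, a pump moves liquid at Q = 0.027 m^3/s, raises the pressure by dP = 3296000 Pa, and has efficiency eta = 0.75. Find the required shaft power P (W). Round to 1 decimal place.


P = Q * dP / eta
P = 0.027 * 3296000 / 0.75
P = 88992.0 / 0.75
P = 118656.0 W


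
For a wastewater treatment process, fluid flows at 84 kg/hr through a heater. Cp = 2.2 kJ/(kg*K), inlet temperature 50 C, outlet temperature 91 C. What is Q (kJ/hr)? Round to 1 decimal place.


Q = m_dot * Cp * (T2 - T1)
Q = 84 * 2.2 * (91 - 50)
Q = 84 * 2.2 * 41
Q = 7576.8 kJ/hr


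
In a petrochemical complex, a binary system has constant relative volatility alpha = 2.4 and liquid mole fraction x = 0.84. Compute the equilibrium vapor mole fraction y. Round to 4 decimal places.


y = alpha*x / (1 + (alpha-1)*x)
y = 2.4*0.84 / (1 + (2.4-1)*0.84)
y = 2.016 / (1 + 1.176)
y = 2.016 / 2.176
y = 0.9265


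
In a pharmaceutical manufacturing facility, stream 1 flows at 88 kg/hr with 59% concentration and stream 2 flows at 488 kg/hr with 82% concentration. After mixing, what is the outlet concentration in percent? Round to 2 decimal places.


Mass balance on solute: F1*x1 + F2*x2 = F3*x3
F3 = F1 + F2 = 88 + 488 = 576 kg/hr
x3 = (F1*x1 + F2*x2)/F3
x3 = (88*0.59 + 488*0.82) / 576
x3 = 78.49%


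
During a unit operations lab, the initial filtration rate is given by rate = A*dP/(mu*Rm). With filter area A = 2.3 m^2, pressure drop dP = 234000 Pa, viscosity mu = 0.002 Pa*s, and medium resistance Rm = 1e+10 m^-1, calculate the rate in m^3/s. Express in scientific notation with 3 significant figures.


rate = A * dP / (mu * Rm)
rate = 2.3 * 234000 / (0.002 * 1e+10)
rate = 538200.0 / 2.000e+07
rate = 2.69e-02 m^3/s


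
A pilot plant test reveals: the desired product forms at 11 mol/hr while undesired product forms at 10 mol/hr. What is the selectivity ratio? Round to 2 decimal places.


S = desired product rate / undesired product rate
S = 11 / 10
S = 1.10


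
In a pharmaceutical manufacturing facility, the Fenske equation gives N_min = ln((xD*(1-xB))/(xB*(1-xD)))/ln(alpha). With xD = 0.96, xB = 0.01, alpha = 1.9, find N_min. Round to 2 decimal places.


N_min = ln((xD*(1-xB))/(xB*(1-xD))) / ln(alpha)
Numerator inside ln: 0.9504 / 0.0004 = 2376.0
ln(2376.0) = 7.773174
ln(alpha) = ln(1.9) = 0.641854
N_min = 7.773174 / 0.641854 = 12.11


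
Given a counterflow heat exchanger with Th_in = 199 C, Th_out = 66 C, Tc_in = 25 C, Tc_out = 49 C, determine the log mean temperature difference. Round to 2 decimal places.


dT1 = Th_in - Tc_out = 199 - 49 = 150
dT2 = Th_out - Tc_in = 66 - 25 = 41
LMTD = (dT1 - dT2) / ln(dT1/dT2)
LMTD = (150 - 41) / ln(150/41)
LMTD = 84.04 K


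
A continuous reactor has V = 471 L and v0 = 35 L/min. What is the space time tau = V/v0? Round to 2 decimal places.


tau = V / v0
tau = 471 / 35
tau = 13.46 min


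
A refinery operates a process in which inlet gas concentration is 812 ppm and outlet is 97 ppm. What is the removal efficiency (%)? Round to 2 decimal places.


Efficiency = (G_in - G_out) / G_in * 100%
Efficiency = (812 - 97) / 812 * 100
Efficiency = 715 / 812 * 100
Efficiency = 88.05%


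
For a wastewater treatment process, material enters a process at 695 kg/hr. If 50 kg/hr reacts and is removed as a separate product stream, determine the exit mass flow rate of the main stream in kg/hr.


Steady-state mass balance on the main outlet: F_out = F_in - F_removed
F_out = 695 - 50
F_out = 645 kg/hr


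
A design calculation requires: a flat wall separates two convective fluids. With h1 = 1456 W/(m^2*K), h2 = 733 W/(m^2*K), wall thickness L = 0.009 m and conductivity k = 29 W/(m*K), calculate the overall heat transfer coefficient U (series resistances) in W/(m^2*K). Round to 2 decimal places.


1/U = 1/h1 + L/k + 1/h2
1/U = 1/1456 + 0.009/29 + 1/733
1/U = 0.0006868132 + 0.0003103448 + 0.0013642565
1/U = 0.0023614145
U = 423.47 W/(m^2*K)


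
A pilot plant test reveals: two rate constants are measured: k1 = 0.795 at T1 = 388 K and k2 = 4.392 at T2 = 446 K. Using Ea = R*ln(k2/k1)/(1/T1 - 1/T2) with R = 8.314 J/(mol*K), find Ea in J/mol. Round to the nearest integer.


Ea = R * ln(k2/k1) / (1/T1 - 1/T2)
ln(k2/k1) = ln(4.392/0.795) = 1.7091979
1/T1 - 1/T2 = 1/388 - 1/446 = 0.000335167121
Ea = 8.314 * 1.7091979 / 0.000335167121
Ea = 42398 J/mol


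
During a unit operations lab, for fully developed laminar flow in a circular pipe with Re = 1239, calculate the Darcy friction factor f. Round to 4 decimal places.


f = 64 / Re
f = 64 / 1239
f = 0.0517


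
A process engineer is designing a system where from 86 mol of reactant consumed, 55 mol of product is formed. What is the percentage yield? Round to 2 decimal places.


Yield = (moles product / moles consumed) * 100%
Yield = (55 / 86) * 100
Yield = 0.6395 * 100
Yield = 63.95%


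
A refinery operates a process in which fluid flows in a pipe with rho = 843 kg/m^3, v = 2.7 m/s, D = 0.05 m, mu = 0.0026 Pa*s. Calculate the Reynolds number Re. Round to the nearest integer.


Re = rho * v * D / mu
Re = 843 * 2.7 * 0.05 / 0.0026
Re = 113.805 / 0.0026
Re = 43771


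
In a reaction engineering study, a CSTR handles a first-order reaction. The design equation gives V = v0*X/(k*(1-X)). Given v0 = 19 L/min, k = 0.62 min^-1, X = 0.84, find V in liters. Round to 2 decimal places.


V = v0 * X / (k * (1 - X))
V = 19 * 0.84 / (0.62 * (1 - 0.84))
V = 15.96 / (0.62 * 0.16)
V = 15.96 / 0.0992
V = 160.89 L


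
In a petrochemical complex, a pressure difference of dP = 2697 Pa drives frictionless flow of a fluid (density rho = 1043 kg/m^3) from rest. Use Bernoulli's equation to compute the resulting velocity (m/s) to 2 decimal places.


v = sqrt(2*dP/rho)
v = sqrt(2*2697/1043)
v = sqrt(5.17162)
v = 2.27 m/s


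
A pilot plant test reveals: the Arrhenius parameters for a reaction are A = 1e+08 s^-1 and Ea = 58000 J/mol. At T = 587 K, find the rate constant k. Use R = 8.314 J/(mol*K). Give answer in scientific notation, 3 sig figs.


k = A * exp(-Ea/(R*T))
k = 1e+08 * exp(-58000 / (8.314 * 587))
k = 1e+08 * exp(-11.884471)
k = 6.90e+02


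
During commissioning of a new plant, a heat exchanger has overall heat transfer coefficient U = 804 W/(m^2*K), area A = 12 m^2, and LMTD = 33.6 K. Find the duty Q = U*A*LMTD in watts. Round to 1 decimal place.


Q = U * A * LMTD
Q = 804 * 12 * 33.6
Q = 324172.8 W


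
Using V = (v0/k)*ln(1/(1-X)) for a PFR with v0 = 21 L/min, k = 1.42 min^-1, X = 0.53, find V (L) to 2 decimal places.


V = (v0/k) * ln(1/(1-X))
V = (21/1.42) * ln(1/(1-0.53))
V = 14.788732 * ln(2.12766)
V = 14.788732 * 0.755023
V = 11.17 L


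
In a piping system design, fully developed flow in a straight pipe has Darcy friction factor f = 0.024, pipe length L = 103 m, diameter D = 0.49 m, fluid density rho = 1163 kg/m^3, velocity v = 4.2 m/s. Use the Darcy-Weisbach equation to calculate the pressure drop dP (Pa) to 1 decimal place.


dP = f * (L/D) * (rho*v^2/2)
dP = 0.024 * (103/0.49) * (1163*4.2^2/2)
L/D = 210.20408163
rho*v^2/2 = 1163*17.64/2 = 10257.66
dP = 0.024 * 210.20408163 * 10257.66
dP = 51748.8 Pa


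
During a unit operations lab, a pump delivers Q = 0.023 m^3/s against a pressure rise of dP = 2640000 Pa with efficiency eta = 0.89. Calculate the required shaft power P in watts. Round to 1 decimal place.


P = Q * dP / eta
P = 0.023 * 2640000 / 0.89
P = 60720.0 / 0.89
P = 68224.7 W


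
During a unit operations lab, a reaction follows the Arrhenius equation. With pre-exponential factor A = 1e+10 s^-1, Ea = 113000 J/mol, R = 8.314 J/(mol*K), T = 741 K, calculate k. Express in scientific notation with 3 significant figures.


k = A * exp(-Ea/(R*T))
k = 1e+10 * exp(-113000 / (8.314 * 741))
k = 1e+10 * exp(-18.342149)
k = 1.08e+02


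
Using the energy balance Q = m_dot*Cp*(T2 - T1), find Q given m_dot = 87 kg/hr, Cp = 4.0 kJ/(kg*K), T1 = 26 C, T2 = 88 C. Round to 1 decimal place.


Q = m_dot * Cp * (T2 - T1)
Q = 87 * 4.0 * (88 - 26)
Q = 87 * 4.0 * 62
Q = 21576.0 kJ/hr


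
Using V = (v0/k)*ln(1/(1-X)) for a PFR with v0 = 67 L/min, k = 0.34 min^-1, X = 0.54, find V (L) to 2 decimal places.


V = (v0/k) * ln(1/(1-X))
V = (67/0.34) * ln(1/(1-0.54))
V = 197.058824 * ln(2.173913)
V = 197.058824 * 0.776529
V = 153.02 L


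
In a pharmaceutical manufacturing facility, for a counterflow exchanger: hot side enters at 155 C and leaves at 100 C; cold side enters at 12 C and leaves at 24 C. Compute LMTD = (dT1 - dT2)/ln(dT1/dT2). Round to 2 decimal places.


dT1 = Th_in - Tc_out = 155 - 24 = 131
dT2 = Th_out - Tc_in = 100 - 12 = 88
LMTD = (dT1 - dT2) / ln(dT1/dT2)
LMTD = (131 - 88) / ln(131/88)
LMTD = 108.08 K


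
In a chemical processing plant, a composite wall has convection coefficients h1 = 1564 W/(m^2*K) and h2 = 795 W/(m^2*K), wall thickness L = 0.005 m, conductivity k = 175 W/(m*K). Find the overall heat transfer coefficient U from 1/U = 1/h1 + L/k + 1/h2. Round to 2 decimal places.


1/U = 1/h1 + L/k + 1/h2
1/U = 1/1564 + 0.005/175 + 1/795
1/U = 0.0006393862 + 2.85714e-05 + 0.0012578616
1/U = 0.0019258192
U = 519.26 W/(m^2*K)
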